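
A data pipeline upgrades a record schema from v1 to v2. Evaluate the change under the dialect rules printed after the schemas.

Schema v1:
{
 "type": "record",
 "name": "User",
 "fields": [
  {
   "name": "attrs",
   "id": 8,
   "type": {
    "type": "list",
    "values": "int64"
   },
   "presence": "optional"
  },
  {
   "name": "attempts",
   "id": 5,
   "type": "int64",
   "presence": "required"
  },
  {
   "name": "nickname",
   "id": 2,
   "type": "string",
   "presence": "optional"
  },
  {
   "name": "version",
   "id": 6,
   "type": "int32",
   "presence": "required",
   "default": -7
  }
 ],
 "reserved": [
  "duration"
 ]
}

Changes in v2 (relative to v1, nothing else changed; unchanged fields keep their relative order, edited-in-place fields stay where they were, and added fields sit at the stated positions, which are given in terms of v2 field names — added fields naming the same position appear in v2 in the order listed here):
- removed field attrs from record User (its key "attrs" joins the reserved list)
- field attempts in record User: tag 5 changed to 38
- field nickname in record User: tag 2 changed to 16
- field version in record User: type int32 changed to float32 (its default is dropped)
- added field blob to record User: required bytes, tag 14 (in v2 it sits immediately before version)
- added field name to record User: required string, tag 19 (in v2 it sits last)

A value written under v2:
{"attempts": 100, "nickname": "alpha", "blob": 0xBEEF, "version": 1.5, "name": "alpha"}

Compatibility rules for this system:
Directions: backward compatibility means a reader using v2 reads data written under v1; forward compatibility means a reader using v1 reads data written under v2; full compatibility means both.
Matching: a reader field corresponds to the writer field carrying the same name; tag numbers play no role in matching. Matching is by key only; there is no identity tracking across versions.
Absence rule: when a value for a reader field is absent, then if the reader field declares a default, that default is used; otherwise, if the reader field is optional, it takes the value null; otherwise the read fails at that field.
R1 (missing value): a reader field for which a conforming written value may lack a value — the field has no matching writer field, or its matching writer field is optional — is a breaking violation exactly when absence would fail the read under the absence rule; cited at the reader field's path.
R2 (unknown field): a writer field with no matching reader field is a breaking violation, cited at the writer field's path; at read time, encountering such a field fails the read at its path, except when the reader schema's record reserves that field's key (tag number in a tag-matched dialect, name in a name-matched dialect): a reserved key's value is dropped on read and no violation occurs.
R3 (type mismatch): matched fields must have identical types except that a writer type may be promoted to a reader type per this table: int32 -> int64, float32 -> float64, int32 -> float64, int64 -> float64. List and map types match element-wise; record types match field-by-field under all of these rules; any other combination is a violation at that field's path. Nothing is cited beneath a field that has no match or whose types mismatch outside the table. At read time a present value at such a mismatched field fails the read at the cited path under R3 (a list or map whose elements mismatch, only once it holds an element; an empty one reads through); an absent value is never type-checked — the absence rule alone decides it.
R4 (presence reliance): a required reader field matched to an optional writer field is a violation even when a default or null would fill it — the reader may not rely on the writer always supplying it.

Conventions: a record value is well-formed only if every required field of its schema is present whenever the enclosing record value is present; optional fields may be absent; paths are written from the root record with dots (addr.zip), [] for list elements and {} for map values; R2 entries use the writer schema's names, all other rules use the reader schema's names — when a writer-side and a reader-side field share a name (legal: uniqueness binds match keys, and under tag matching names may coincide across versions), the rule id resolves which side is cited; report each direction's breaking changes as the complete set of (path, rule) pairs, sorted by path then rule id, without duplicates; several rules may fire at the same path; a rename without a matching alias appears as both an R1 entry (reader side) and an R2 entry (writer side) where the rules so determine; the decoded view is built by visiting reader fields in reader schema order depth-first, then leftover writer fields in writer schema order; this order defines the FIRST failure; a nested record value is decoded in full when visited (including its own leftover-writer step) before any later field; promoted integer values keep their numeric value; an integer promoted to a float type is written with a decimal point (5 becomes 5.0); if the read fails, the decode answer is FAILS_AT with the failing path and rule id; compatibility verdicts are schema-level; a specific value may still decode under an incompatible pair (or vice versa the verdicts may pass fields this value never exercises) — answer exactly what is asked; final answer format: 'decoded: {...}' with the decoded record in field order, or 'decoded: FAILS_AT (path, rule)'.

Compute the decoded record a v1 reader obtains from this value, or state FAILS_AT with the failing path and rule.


in User below, arrows point writer -> reader
migrating the User value to v1:
  attrs := null (absent, optional -> null)
  attempts := 100
  nickname := "alpha"
  read fails at version under R3
  => FAILS_AT (version, R3)
checking off the User differences that do not matter here:
  removed field attrs from record User (its key "attrs" joins the reserved list) -> triggers nothing under the printed rules; the User answer is the same either way
  field attempts in record User: tag 5 changed to 38 -> triggers nothing under the printed rules; the User answer is the same either way
  field nickname in record User: tag 2 changed to 16 -> triggers nothing under the printed rules; the User answer is the same either way
  added field name to record User: required string, tag 19 (in v2 it sits last) -> changes User's schema-level verdicts only — the decode of this value is the same
  added field blob to record User: required bytes, tag 14 (in v2 it sits immediately before version) -> changes User's schema-level verdicts only — the decode of this value is the same

decoded: FAILS_AT (version, R3)


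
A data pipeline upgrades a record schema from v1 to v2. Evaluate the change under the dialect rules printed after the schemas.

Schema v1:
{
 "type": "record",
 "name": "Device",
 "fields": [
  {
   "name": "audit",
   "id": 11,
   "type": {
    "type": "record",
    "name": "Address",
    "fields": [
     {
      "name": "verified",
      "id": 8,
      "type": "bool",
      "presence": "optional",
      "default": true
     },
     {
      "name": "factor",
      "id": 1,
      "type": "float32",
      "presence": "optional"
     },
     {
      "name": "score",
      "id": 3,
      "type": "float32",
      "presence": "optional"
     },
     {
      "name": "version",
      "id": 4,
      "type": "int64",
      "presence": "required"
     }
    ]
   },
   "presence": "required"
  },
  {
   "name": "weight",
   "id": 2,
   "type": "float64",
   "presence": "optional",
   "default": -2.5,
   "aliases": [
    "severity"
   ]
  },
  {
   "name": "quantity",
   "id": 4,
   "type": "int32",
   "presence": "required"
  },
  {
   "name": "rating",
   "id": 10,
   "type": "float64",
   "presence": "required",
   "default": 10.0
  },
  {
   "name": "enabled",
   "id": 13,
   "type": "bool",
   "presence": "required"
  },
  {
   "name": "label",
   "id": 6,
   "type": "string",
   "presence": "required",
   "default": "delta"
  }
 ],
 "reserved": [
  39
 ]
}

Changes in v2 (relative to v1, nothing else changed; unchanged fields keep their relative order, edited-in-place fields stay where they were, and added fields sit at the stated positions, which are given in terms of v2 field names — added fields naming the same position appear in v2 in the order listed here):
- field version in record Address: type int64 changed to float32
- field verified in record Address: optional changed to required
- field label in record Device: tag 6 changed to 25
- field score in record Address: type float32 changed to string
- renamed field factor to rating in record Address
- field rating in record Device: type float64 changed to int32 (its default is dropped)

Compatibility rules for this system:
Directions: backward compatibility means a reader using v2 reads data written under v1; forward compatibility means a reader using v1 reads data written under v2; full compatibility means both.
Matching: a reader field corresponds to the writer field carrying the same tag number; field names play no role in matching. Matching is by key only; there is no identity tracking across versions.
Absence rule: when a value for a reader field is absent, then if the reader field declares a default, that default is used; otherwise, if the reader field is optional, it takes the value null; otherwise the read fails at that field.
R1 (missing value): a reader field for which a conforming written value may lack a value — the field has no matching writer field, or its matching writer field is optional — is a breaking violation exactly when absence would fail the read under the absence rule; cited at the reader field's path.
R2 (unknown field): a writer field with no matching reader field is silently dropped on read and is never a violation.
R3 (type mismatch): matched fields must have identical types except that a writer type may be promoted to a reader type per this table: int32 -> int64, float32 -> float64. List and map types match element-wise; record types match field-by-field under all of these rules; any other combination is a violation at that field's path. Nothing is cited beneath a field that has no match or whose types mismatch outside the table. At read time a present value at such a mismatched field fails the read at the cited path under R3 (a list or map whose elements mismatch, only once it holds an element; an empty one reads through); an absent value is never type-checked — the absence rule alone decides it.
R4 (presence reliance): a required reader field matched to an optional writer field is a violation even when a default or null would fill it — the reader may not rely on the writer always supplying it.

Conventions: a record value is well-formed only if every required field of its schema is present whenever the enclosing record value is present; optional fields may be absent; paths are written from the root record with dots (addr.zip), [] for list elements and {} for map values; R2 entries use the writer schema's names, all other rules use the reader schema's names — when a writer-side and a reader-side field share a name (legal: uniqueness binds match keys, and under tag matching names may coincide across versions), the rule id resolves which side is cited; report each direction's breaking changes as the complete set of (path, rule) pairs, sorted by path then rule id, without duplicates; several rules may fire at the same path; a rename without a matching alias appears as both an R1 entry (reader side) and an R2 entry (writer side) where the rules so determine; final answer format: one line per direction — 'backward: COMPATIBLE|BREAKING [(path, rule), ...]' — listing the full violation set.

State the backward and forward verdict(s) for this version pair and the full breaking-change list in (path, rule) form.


the writer's type comes first in each Device pair
backward for Device (reader v2, writer v1):
  audit: Address -> Address, writer required; from audit
  weight: float64 -> float64, writer optional; from weight
  quantity: int32 -> int32, writer required; from quantity
  rating: float64 -> int32, writer required; from rating
  enabled: bool -> bool, writer required; from enabled
  label: no writer match
  writer label: unknown to reader
  audit.verified: bool -> bool, writer optional; from audit.verified
  audit.rating: float32 -> float32, writer optional; from audit.factor
  audit.score: float32 -> string, writer optional; from audit.score
  audit.version: int64 -> float32, writer required; from audit.version
  violation R3 at audit.score
  violation R4 at audit.verified
  violation R3 at audit.version
  violation R3 at rating
  => backward: BREAKING (4)
forward for Device (reader v1, writer v2):
  audit: Address -> Address, writer required; from audit
  weight: float64 -> float64, writer optional; from weight
  quantity: int32 -> int32, writer required; from quantity
  rating: int32 -> float64, writer required; from rating
  enabled: bool -> bool, writer required; from enabled
  label: no writer match
  writer label: unknown to reader
  audit.verified: bool -> bool, writer required; from audit.verified
  audit.factor: float32 -> float32, writer optional; from audit.rating
  audit.score: string -> float32, writer optional; from audit.score
  audit.version: float32 -> int64, writer required; from audit.version
  violation R3 at audit.score
  violation R3 at audit.version
  violation R3 at rating
  => forward: BREAKING (3)

backward: BREAKING [(audit.score, R3), (audit.verified, R4), (audit.version, R3), (rating, R3)]; forward: BREAKING [(audit.score, R3), (audit.version, R3), (rating, R3)]


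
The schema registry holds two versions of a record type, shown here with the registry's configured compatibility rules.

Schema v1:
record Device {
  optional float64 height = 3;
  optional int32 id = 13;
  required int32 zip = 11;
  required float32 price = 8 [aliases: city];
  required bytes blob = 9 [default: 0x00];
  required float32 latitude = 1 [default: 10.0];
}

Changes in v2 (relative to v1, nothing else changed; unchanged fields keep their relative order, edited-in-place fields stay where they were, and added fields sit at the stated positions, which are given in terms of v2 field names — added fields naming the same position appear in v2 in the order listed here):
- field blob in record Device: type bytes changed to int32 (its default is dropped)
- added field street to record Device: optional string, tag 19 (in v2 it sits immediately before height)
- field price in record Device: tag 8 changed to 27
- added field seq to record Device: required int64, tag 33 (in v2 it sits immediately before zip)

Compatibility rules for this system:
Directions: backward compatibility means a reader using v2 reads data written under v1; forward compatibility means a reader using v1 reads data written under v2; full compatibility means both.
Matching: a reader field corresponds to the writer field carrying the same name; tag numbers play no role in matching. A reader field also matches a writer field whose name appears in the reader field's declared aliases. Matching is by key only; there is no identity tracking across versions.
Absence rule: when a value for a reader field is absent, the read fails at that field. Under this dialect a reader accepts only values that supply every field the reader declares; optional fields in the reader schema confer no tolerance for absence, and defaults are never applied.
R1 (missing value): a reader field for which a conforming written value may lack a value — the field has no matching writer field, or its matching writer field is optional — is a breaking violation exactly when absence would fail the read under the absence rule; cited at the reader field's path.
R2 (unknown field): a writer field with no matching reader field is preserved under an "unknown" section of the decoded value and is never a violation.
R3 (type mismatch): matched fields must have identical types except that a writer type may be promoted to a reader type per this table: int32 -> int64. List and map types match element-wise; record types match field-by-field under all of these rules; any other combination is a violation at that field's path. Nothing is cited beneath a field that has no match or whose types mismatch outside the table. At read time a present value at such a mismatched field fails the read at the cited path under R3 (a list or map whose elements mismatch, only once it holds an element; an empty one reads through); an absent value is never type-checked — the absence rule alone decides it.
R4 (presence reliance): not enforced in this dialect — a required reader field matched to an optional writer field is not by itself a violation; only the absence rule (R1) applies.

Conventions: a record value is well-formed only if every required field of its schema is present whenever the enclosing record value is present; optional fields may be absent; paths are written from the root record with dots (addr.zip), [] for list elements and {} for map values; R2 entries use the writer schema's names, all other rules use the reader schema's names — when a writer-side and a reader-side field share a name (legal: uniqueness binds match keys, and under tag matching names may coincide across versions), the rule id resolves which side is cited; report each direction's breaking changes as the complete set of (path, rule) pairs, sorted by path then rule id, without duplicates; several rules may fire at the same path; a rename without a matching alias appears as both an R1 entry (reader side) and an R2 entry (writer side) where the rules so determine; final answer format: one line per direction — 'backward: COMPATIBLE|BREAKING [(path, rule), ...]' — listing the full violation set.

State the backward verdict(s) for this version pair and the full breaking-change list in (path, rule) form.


each type pair in Device: writer, then reader
backward analysis of Device with v2 as reader and v1 as writer:
  street: no writer-side match
  height: paired with writer height (float64 -> float64; writer optional)
  id: paired with writer id (int32 -> int32; writer optional)
  seq: no writer-side match
  zip: paired with writer zip (int32 -> int32; writer required)
  price: paired with writer price (float32 -> float32; writer required)
  blob: paired with writer blob (bytes -> int32; writer required)
  latitude: paired with writer latitude (float32 -> float32; writer required)
  R3 fires at blob
  R1 fires at height
  R1 fires at id
  R1 fires at seq
  R1 fires at street
  => 5 violation(s): backward is BREAKING for Device
remaining Device differences; none change what is asked:
  field price in record Device: tag 8 changed to 27 -> inert for the asked Device verdict: nothing fires

backward: BREAKING [(blob, R3), (height, R1), (id, R1), (seq, R1), (street, R1)]


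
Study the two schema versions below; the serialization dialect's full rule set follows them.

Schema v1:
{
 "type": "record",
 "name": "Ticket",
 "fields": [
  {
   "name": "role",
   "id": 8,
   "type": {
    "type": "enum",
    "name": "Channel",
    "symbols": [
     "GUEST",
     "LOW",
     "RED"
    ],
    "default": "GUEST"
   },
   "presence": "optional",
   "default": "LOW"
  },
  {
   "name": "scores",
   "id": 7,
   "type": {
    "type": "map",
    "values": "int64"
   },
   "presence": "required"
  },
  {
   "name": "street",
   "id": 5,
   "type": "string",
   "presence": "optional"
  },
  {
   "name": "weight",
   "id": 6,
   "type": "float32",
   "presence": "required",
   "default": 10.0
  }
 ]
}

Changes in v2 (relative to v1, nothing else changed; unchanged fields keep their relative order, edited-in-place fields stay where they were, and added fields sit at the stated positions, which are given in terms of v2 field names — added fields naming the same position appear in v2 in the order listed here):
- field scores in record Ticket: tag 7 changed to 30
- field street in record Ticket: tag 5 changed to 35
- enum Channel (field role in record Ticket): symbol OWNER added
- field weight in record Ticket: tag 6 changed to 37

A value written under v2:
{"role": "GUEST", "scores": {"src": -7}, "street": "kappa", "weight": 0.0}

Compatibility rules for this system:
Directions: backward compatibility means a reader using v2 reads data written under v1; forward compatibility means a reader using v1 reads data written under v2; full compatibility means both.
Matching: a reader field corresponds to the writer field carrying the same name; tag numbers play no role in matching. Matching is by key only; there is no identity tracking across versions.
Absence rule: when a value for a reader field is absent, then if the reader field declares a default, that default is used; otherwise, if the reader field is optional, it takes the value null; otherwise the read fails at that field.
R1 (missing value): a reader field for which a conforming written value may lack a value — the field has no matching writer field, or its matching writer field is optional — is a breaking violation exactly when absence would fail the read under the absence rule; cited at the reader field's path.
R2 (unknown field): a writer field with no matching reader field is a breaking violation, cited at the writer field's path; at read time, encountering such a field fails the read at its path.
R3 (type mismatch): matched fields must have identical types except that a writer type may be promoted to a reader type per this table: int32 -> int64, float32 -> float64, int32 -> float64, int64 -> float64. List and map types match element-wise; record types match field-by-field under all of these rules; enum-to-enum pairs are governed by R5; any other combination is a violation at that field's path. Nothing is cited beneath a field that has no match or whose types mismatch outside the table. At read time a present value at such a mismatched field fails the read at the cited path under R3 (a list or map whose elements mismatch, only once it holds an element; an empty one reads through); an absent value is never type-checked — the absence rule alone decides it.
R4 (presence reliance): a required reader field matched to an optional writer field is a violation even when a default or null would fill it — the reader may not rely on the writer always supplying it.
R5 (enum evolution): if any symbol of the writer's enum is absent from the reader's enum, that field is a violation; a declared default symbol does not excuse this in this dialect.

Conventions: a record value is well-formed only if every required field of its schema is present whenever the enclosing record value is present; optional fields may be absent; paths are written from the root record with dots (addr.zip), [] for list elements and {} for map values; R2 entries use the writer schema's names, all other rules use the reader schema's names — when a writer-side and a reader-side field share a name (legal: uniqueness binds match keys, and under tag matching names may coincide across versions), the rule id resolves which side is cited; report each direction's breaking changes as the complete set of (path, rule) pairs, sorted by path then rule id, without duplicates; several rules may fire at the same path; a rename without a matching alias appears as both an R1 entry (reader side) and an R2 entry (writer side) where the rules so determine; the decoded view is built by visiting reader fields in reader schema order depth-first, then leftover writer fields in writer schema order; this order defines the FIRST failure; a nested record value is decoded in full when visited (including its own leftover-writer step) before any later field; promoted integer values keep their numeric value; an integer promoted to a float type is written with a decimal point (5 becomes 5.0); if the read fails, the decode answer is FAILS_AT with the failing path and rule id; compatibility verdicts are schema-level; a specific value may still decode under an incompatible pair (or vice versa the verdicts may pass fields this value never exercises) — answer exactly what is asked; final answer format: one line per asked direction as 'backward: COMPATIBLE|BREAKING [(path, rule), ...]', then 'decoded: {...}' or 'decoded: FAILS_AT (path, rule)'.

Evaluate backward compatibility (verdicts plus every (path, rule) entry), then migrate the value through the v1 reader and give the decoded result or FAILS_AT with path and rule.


backward: COMPATIBLE []; decoded: {"role": "GUEST", "scores": {"src": -7}, "street": "kappa", "weight": 0.0}

in Ticket below, arrows point writer -> reader
backward pass over Ticket, reader schema v2, writer schema v1:
  role: paired with writer role (Channel -> Channel; writer optional)
  scores: paired with writer scores (map<string, int64> -> map<string, int64>; writer required)
  street: paired with writer street (string -> string; writer optional)
  weight: paired with writer weight (float32 -> float32; writer required)
  => backward: COMPATIBLE
decode walk for Ticket under reader schema v1:
  role := "GUEST"
  scores := {"src": -7}
  street := "kappa"
  weight := 0.0
  => decoded: {"role": "GUEST", "scores": {"src": -7}, "street": "kappa", "weight": 0.0}
checking off the Ticket differences that do not matter here:
  field scores in record Ticket: tag 7 changed to 30 -> no rule fires on it in Ticket's dialect; the asked verdict holds
  field street in record Ticket: tag 5 changed to 35 -> no rule fires on it in Ticket's dialect; the asked verdict holds
  enum Channel (field role in record Ticket): symbol OWNER added -> its effect on Ticket is confined to the forward direction, not asked
  field weight in record Ticket: tag 6 changed to 37 -> no rule fires on it in Ticket's dialect; the asked verdict holds


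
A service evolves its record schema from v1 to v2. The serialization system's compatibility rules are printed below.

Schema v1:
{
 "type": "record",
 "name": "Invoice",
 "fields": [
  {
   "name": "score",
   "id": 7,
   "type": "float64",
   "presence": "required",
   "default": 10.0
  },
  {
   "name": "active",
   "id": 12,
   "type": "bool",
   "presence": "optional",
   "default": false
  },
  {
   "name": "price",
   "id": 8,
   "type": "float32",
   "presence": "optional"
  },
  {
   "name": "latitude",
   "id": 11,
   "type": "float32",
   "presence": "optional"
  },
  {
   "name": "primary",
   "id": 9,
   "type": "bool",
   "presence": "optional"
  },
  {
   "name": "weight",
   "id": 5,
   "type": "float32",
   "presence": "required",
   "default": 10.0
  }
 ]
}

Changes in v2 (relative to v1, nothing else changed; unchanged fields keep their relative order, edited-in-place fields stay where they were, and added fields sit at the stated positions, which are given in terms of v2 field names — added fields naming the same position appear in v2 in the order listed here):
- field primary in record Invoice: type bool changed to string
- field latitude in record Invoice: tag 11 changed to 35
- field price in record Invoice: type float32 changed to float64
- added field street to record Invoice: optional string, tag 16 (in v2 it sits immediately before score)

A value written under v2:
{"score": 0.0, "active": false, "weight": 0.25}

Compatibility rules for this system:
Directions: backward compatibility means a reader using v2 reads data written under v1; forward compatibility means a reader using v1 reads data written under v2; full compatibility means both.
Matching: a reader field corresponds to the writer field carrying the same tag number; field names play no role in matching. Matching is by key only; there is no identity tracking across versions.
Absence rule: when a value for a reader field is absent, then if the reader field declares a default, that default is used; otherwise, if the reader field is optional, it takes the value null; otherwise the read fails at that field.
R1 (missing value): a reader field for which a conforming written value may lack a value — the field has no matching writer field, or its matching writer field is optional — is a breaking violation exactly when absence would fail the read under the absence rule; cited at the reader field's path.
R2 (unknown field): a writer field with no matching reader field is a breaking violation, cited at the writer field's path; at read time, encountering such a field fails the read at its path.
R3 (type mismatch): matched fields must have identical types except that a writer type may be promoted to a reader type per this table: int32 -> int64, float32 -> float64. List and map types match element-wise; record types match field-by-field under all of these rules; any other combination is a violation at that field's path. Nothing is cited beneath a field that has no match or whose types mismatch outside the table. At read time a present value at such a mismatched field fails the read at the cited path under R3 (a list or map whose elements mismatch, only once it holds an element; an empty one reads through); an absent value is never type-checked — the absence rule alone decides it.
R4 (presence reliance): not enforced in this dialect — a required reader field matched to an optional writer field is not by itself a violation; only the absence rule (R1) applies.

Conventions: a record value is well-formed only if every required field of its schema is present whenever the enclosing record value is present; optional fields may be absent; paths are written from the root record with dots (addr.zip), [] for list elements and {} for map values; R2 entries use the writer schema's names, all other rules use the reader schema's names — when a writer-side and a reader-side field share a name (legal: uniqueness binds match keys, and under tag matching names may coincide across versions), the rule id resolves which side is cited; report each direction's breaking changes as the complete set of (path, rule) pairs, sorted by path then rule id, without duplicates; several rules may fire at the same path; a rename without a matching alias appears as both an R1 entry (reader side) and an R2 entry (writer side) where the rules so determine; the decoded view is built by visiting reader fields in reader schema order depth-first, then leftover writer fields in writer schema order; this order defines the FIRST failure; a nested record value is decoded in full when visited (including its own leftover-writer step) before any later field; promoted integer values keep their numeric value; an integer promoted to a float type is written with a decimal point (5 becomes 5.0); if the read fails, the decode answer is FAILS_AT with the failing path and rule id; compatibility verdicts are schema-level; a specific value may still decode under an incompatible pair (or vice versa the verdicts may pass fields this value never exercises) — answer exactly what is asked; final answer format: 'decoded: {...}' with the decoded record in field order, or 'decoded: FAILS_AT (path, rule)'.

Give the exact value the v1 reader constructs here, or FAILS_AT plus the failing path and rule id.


arrows below run writer -> reader for Invoice
migrating the Invoice value to v1:
  score := 0.0
  active := false
  price := null (missing; optional => null)
  latitude := null (missing; optional => null)
  primary := null (missing; optional => null)
  weight := 0.25
  => decoded: {"score": 0.0, "active": false, "price": null, "latitude": null, "primary": null, "weight": 0.25}
diffs on Invoice not affecting the asked answer:
  field primary in record Invoice: type bool changed to string -> matters for Invoice compatibility verdicts, not for this value's decode
  field latitude in record Invoice: tag 11 changed to 35 -> matters for Invoice compatibility verdicts, not for this value's decode
  field price in record Invoice: type float32 changed to float64 -> matters for Invoice compatibility verdicts, not for this value's decode
  added field street to record Invoice: optional string, tag 16 (in v2 it sits immediately before score) -> matters for Invoice compatibility verdicts, not for this value's decode

decoded: {"score": 0.0, "active": false, "price": null, "latitude": null, "primary": null, "weight": 0.25}


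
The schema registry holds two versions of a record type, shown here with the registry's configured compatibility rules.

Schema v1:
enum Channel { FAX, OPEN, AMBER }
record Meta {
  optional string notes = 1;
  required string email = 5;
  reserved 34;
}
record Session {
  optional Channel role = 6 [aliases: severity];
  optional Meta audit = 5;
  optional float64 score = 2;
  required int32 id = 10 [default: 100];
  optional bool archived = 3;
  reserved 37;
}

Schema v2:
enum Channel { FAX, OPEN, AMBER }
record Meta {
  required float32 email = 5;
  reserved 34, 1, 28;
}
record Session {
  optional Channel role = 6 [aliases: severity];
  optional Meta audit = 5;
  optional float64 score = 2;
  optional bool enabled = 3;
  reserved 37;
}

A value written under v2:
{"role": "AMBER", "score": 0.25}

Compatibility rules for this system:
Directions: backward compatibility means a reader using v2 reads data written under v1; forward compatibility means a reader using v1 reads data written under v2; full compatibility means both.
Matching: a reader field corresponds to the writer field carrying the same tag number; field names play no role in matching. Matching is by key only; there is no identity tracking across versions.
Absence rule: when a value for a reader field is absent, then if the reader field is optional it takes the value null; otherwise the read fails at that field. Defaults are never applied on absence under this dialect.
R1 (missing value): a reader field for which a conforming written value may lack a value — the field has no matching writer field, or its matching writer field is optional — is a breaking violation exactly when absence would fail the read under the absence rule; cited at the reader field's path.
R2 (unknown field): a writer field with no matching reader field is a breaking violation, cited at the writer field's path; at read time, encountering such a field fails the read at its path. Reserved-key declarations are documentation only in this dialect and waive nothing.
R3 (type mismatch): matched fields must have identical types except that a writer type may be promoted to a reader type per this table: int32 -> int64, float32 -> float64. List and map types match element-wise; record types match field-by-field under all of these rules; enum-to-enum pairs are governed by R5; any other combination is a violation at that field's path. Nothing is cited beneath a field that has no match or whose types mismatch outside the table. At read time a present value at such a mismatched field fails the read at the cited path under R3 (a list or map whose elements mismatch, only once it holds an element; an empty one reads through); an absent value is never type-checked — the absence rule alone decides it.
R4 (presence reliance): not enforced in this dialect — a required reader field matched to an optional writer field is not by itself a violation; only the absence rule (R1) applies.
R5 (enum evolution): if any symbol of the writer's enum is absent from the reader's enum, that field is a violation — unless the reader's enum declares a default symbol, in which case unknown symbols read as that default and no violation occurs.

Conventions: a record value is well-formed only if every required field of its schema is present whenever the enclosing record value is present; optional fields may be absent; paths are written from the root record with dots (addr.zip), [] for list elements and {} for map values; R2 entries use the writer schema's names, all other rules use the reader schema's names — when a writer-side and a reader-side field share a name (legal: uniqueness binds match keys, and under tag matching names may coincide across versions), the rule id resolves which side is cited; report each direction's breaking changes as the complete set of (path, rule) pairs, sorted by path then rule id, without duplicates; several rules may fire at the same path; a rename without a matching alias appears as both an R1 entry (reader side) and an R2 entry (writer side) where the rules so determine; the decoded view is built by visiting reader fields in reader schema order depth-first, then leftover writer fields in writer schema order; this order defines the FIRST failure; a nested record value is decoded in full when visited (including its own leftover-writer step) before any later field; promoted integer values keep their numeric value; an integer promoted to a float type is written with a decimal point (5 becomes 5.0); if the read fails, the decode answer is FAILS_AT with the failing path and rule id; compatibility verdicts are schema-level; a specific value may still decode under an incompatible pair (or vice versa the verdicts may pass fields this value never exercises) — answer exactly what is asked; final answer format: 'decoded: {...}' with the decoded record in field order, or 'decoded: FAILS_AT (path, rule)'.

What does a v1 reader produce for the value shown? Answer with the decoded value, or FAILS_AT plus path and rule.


arrows below run writer -> reader for Session
decode (reader v1):
  role := "AMBER"
  audit := null (missing; optional => null)
  score := 0.25
  read fails at id under R1 (no fill)
  => FAILS_AT (id, R1)
remaining Session differences; none change what is asked:
  renamed field archived to enabled in record Session -> inert under this dialect — no rule fires on Session and the result does not move
  removed field notes from record Meta (its key 1 joins the reserved list) -> affects the rule determinations only; this particular Session value decodes identically
  field email in record Meta: type string changed to float32 -> affects the rule determinations only; this particular Session value decodes identically

decoded: FAILS_AT (id, R1)


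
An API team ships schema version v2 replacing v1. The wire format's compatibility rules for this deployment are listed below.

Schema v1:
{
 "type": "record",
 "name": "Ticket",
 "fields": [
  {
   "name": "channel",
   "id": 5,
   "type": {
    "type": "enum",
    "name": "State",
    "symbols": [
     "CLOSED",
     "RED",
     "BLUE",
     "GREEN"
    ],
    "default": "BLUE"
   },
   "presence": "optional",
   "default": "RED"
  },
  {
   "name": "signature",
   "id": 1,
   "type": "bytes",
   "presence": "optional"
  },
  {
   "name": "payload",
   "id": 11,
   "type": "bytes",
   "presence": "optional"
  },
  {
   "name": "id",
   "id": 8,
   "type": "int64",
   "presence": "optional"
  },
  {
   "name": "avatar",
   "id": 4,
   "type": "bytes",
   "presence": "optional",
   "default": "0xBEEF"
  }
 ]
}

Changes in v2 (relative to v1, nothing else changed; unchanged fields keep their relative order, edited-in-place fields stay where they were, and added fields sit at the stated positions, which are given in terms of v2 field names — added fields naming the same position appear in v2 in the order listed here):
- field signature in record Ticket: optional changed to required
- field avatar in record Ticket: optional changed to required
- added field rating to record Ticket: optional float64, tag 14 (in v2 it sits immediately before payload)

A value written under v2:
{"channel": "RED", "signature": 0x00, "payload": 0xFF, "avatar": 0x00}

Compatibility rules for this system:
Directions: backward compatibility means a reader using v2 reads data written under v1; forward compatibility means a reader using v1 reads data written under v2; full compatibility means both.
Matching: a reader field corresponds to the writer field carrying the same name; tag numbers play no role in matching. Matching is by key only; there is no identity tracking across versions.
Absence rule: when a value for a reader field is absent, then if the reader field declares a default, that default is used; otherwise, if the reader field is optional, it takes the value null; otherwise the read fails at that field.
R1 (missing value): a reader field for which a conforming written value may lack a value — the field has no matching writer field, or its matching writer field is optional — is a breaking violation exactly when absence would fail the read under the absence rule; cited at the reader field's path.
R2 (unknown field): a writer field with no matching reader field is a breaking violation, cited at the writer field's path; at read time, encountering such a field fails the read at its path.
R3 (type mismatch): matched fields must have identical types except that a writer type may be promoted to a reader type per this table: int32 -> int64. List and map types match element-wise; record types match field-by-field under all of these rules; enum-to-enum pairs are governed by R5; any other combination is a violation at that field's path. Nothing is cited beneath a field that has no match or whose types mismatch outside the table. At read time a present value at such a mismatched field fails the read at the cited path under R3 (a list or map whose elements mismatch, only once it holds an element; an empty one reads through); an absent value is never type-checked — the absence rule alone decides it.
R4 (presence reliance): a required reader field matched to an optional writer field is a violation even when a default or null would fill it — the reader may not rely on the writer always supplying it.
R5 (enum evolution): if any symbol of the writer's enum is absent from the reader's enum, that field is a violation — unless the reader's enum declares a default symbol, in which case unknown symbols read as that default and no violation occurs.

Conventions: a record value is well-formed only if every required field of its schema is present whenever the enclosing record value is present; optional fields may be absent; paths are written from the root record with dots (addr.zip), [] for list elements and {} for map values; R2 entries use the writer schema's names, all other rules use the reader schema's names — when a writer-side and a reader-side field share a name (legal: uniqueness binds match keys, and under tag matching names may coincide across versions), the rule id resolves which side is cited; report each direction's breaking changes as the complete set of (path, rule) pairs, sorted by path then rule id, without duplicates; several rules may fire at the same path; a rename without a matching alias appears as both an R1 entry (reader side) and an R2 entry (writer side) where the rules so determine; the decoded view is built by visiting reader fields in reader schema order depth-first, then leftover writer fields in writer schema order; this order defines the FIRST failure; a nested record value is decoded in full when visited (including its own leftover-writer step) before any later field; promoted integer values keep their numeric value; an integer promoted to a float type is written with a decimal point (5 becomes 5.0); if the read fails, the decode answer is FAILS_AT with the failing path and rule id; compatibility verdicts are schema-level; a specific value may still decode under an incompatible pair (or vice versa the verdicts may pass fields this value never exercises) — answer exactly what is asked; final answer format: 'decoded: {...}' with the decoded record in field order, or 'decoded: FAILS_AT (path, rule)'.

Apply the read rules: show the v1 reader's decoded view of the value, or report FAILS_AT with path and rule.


decoded: {"channel": "RED", "signature": 0x00, "payload": 0xFF, "id": null, "avatar": 0x00}

in Ticket below, arrows point writer -> reader
decoding the Ticket value with the v1 reader:
  channel := "RED"
  signature := 0x00
  payload := 0xFF
  id := null (not supplied -> null)
  avatar := 0x00
  => decoded: {"channel": "RED", "signature": 0x00, "payload": 0xFF, "id": null, "avatar": 0x00}
the other Ticket changes do not affect what is asked:
  field signature in record Ticket: optional changed to required -> matters for Ticket compatibility verdicts, not for this value's decode
  field avatar in record Ticket: optional changed to required -> matters for Ticket compatibility verdicts, not for this value's decode
  added field rating to record Ticket: optional float64, tag 14 (in v2 it sits immediately before payload) -> matters for Ticket compatibility verdicts, not for this value's decode
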